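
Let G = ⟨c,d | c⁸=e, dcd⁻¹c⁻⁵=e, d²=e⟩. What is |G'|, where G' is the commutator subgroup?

G' = [G, G] is generated by all commutators. The generator-pair commutators are: [c, d] = c⁴.
The subgroup they normally generate is {e, c⁴}, of order 2.
Check: |G/G'| = 16/2 = 8 is the order of the abelianisation.

Answer: 2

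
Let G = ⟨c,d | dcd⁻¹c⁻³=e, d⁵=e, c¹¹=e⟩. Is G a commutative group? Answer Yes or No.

c·d = cd but d·c = c³d, so c·d ≠ d·c and G is not abelian.

Answer: No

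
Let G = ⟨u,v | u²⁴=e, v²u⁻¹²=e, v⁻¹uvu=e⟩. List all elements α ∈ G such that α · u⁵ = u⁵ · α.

⟨u⁵⟩ ⊆ C_G(u⁵) since powers of u⁵ commute with u⁵; so |C_G(u⁵)| ≥ |⟨u⁵⟩| = 24.
By orbit–stabilizer, |C_G(u⁵)| = |G| / |conj. class of u⁵| = 48 / 2 = 24.
The 24 elements commuting with u⁵ are {e, u, u², u³, u⁴, u⁵, u⁶, u⁷, u⁸, u⁹, u¹⁰, u¹¹, u¹², u¹³, u¹⁴, u¹⁵, u¹⁶, u¹⁷, u¹⁸, u¹⁹, u²⁰, u²¹, u²², u²³}.

Answer: {e, u, u², u³, u⁴, u⁵, u⁶, u⁷, u⁸, u⁹, u¹⁰, u¹¹, u¹², u¹³, u¹⁴, u¹⁵, u¹⁶, u¹⁷, u¹⁸, u¹⁹, u²⁰, u²¹, u²², u²³}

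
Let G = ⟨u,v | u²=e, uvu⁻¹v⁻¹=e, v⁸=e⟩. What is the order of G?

Enumerate words in the generators, reducing via the relations: the distinct elements are
  {e, u, v, uv, v², v³, v⁴, v⁵, v⁶, v⁷, uv², uv³, uv⁴, uv⁵, uv⁶, uv⁷}.
No further products give new elements, so |G| = 16.

Answer: 16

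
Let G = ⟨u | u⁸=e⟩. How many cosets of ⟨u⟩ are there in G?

First find ord(u) by computing successive powers:
  u¹ = u, u² = u², u³ = u³, u⁴ = u⁴, u⁵ = u⁵, u⁶ = u⁶, u⁷ = u⁷, u⁸ = e.
So |⟨u⟩| = ord(u) = 8. With |G| = 8, by Lagrange [G : ⟨u⟩] = 8/8 = 1.

Answer: 1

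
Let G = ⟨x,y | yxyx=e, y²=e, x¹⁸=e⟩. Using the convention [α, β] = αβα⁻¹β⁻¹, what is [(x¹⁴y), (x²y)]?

[(x¹⁴y), (x²y)] = (x¹⁴y)·(x²y)·(x¹⁴y)⁻¹·(x²y)⁻¹.
  (x¹⁴y) · (x²y) = x¹²
  (x¹²) · (x¹⁴y) = x⁸y
  (x⁸y) · (x²y) = x⁶

Answer: x⁶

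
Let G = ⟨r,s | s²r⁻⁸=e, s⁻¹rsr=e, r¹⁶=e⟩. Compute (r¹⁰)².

Compute successive powers of (r¹⁰), reducing at each step:
  (r¹⁰)²: (r¹⁰) · r¹⁰ = r⁴

Answer: r⁴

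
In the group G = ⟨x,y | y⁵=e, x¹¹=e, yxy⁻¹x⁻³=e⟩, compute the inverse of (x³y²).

The order of (x³y²) is 5 (smallest k with (x³y²)ᵏ = e), so (x³y²)⁻¹ = (x³y²)⁴ = x⁷y³.
Check: (x³y²) · (x⁷y³) → (x³y²) · x⁷ = y²;   (y²) · y³ = e, giving e as required.

Answer: x⁷y³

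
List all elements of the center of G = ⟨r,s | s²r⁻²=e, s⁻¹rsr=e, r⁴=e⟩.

An element z ∈ Z(G) iff z commutes with every generator.
For example r² is central: (r²)·r = r³ = r·(r²); (r²)·s = s⁻¹ = s·(r²).
Whereas r ∉ Z(G) since r·s = rs ≠ rs⁻¹ = s·r.
Checking each of the 8 elements this way gives Z(G) = {e, r²}, of order 2.

Answer: {e, r²}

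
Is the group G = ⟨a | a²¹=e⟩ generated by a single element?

|G| = 21. The element a has order 21 (its powers give 21 distinct elements), so ⟨a⟩ = G and G is cyclic.

Answer: Yes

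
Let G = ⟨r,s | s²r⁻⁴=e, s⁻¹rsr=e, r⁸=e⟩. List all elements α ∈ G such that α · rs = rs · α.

⟨rs⟩ ⊆ C_G(rs) since powers of rs commute with rs; so |C_G(rs)| ≥ |⟨rs⟩| = 4.
By orbit–stabilizer, |C_G(rs)| = |G| / |conj. class of rs| = 16 / 4 = 4.
The 4 elements commuting with rs are {e, r⁴, rs, rs⁻¹}.

Answer: {e, r⁴, rs, rs⁻¹}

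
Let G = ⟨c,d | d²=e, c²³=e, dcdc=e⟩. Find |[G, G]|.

G' = [G, G] is generated by all commutators. The generator-pair commutators are: [c, d] = c².
The subgroup they normally generate is {e, c, c², c³, c⁴, c⁵, c⁶, c⁷, c⁸, c⁹, c¹⁰, c¹¹, c¹², c¹³, c¹⁴, c¹⁵, c¹⁶, c¹⁷, c¹⁸, c¹⁹, c²⁰, c²¹, c²²}, of order 23.
Check: |G/G'| = 46/23 = 2 is the order of the abelianisation.

Answer: 23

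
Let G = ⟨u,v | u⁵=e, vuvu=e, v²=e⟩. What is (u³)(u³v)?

Compute (u³) · (u³v) by multiplying left to right and reducing via the relations at each step:
  (u³) · u³ = u
  u · v = uv

Answer: uv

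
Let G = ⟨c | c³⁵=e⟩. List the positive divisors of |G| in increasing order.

|G| = 35 = 5 · 7. By Lagrange's theorem the order of any subgroup divides 35; the divisors of 35 are 1, 5, 7, 35.

Answer: 1, 5, 7, 35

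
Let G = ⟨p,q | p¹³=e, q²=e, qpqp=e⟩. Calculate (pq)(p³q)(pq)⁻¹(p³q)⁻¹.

[(pq), (p³q)] = (pq)·(p³q)·(pq)⁻¹·(p³q)⁻¹.
  (pq) · (p³q) = p¹¹
  (p¹¹) · (pq) = p¹²q
  (p¹²q) · (p³q) = p⁹

Answer: p⁹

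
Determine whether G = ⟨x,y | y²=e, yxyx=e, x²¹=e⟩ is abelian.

x·y = xy but y·x = x²⁰y, so x·y ≠ y·x and G is not abelian.

Answer: No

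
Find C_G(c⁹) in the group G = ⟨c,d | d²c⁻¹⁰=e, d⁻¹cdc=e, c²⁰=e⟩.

⟨c⁹⟩ ⊆ C_G(c⁹) since powers of c⁹ commute with c⁹; so |C_G(c⁹)| ≥ |⟨c⁹⟩| = 20.
By orbit–stabilizer, |C_G(c⁹)| = |G| / |conj. class of c⁹| = 40 / 2 = 20.
The 20 elements commuting with c⁹ are {e, c, c², c³, c⁴, c⁵, c⁶, c⁷, c⁸, c⁹, c¹⁰, c¹¹, c¹², c¹³, c¹⁴, c¹⁵, c¹⁶, c¹⁷, c¹⁸, c¹⁹}.

Answer: {e, c, c², c³, c⁴, c⁵, c⁶, c⁷, c⁸, c⁹, c¹⁰, c¹¹, c¹², c¹³, c¹⁴, c¹⁵, c¹⁶, c¹⁷, c¹⁸, c¹⁹}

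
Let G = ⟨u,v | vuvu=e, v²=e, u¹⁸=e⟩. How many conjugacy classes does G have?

The conjugacy classes (representative and size) are:
  [e] (size 1), [u] (size 2), [u²] (size 2), [u³] (size 2), [u¹⁴] (size 2), [u⁵] (size 2), [u¹²] (size 2), [u⁷] (size 2), [u¹⁰] (size 2), [u⁹] (size 1), [u¹⁰v] (size 9), [uv] (size 9).
Class equation: 1 + 2 + 2 + 2 + 2 + 2 + 2 + 2 + 2 + 1 + 9 + 9 = 36 = |G|. So G has 12 conjugacy classes.

Answer: 12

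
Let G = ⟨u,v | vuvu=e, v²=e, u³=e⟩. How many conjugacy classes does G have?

The conjugacy classes (representative and size) are:
  [e] (size 1), [u] (size 2), [uv] (size 3).
Class equation: 1 + 2 + 3 = 6 = |G|. So G has 3 conjugacy classes.

Answer: 3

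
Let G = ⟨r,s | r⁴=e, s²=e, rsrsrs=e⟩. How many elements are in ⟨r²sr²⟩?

|⟨r²sr²⟩| equals the order of r²sr². Compute successive powers until reaching e:
  (r²sr²)¹ = r²sr², (r²sr²)² = e.
The smallest positive k with (r²sr²)ᵏ = e is 2, so |⟨r²sr²⟩| = 2.

Answer: 2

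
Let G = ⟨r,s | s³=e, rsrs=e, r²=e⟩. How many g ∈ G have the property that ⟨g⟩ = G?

⟨g⟩ = G would require ord(g) = |G| = 6, but the maximum element order in G is 3 < 6. So G is not cyclic and no single element generates it: the count is 0.

Answer: 0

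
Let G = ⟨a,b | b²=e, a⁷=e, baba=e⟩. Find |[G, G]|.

G' = [G, G] is generated by all commutators. The generator-pair commutators are: [a, b] = a².
The subgroup they normally generate is {e, a, a², a³, a⁴, a⁵, a⁶}, of order 7.
Check: |G/G'| = 14/7 = 2 is the order of the abelianisation.

Answer: 7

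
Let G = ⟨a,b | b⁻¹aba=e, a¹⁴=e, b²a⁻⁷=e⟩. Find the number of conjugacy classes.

The conjugacy classes (representative and size) are:
  [e] (size 1), [a¹³] (size 2), [a¹²] (size 2), [a¹¹] (size 2), [a⁴] (size 2), [a⁵] (size 2), [a⁸] (size 2), [a⁷] (size 1), [a⁵b⁻¹] (size 7), [a⁵b] (size 7).
Class equation: 1 + 2 + 2 + 2 + 2 + 2 + 2 + 1 + 7 + 7 = 28 = |G|. So G has 10 conjugacy classes.

Answer: 10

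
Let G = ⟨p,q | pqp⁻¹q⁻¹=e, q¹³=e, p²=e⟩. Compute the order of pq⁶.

Compute successive powers until reaching e:
  (pq⁶)¹ = pq⁶, (pq⁶)² = q¹², (pq⁶)³ = pq⁵, (pq⁶)⁴ = q¹¹, (pq⁶)⁵ = pq⁴, (pq⁶)⁶ = q¹⁰, (pq⁶)⁷ = pq³, (pq⁶)⁸ = q⁹, (pq⁶)⁹ = pq², (pq⁶)¹⁰ = q⁸, (pq⁶)¹¹ = pq, (pq⁶)¹² = q⁷, (pq⁶)¹³ = p, (pq⁶)¹⁴ = q⁶, (pq⁶)¹⁵ = pq¹², (pq⁶)¹⁶ = q⁵, (pq⁶)¹⁷ = pq¹¹, (pq⁶)¹⁸ = q⁴, (pq⁶)¹⁹ = pq¹⁰, (pq⁶)²⁰ = q³, (pq⁶)²¹ = pq⁹, (pq⁶)²² = q², (pq⁶)²³ = pq⁸, (pq⁶)²⁴ = q, (pq⁶)²⁵ = pq⁷, (pq⁶)²⁶ = e.
The smallest positive k with (pq⁶)ᵏ = e is 26.

Answer: 26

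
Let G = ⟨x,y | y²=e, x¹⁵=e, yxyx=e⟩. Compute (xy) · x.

Compute (xy) · x by multiplying left to right and reducing via the relations at each step:
  (xy) · x = y

Answer: y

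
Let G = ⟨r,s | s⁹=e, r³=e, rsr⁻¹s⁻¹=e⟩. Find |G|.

Enumerate words in the generators, reducing via the relations: the distinct elements are
  {e, r, s, rs, r², s², s³, s⁴, s⁵, s⁶, s⁷, s⁸, rs², rs³, rs⁴, rs⁵, rs⁶, rs⁷, rs⁸, r²s, r²s², r²s³, r²s⁴, r²s⁵, r²s⁶, r²s⁷, r²s⁸}.
No further products give new elements, so |G| = 27.

Answer: 27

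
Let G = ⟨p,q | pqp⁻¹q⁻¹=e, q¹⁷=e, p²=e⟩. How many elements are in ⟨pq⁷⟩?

|⟨pq⁷⟩| equals the order of pq⁷. Compute successive powers until reaching e:
  (pq⁷)¹ = pq⁷, (pq⁷)² = q¹⁴, (pq⁷)³ = pq⁴, (pq⁷)⁴ = q¹¹, (pq⁷)⁵ = pq, (pq⁷)⁶ = q⁸, (pq⁷)⁷ = pq¹⁵, (pq⁷)⁸ = q⁵, (pq⁷)⁹ = pq¹², (pq⁷)¹⁰ = q², (pq⁷)¹¹ = pq⁹, (pq⁷)¹² = q¹⁶, (pq⁷)¹³ = pq⁶, (pq⁷)¹⁴ = q¹³, (pq⁷)¹⁵ = pq³, (pq⁷)¹⁶ = q¹⁰, (pq⁷)¹⁷ = p, (pq⁷)¹⁸ = q⁷, (pq⁷)¹⁹ = pq¹⁴, (pq⁷)²⁰ = q⁴, (pq⁷)²¹ = pq¹¹, (pq⁷)²² = q, (pq⁷)²³ = pq⁸, (pq⁷)²⁴ = q¹⁵, (pq⁷)²⁵ = pq⁵, (pq⁷)²⁶ = q¹², (pq⁷)²⁷ = pq², (pq⁷)²⁸ = q⁹, (pq⁷)²⁹ = pq¹⁶, (pq⁷)³⁰ = q⁶, (pq⁷)³¹ = pq¹³, (pq⁷)³² = q³, (pq⁷)³³ = pq¹⁰, (pq⁷)³⁴ = e.
The smallest positive k with (pq⁷)ᵏ = e is 34, so |⟨pq⁷⟩| = 34.

Answer: 34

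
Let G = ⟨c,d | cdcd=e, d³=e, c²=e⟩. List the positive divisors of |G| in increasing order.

|G| = 6 = 2 · 3. By Lagrange's theorem the order of any subgroup divides 6; the divisors of 6 are 1, 2, 3, 6.

Answer: 1, 2, 3, 6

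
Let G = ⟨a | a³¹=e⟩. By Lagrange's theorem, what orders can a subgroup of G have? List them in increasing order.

|G| = 31 = 31. By Lagrange's theorem the order of any subgroup divides 31; the divisors of 31 are 1, 31.

Answer: 1, 31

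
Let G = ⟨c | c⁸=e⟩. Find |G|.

G is generated by a single element, so G is cyclic. The relator gives c⁸ = e and no smaller power is forced to be e, so the 8 powers {c, e, c², c³, c⁴, c⁵, c⁶, c⁷} are distinct. Hence |G| = 8.

Answer: 8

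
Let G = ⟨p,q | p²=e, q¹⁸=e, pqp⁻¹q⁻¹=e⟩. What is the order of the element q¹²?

Compute successive powers until reaching e:
  (q¹²)¹ = q¹², (q¹²)² = q⁶, (q¹²)³ = e.
The smallest positive k with (q¹²)ᵏ = e is 3.

Answer: 3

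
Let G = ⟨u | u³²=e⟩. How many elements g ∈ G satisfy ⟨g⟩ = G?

G is cyclic of order 32. An element generates G iff its order is 32, and a cyclic group of order 32 has exactly φ(32) = 16 such elements.

Answer: 16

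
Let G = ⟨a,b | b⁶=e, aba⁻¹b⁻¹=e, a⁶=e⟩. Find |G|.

Enumerate words in the generators, reducing via the relations: the distinct elements are
  {a, b, e, ab, a², a³, a⁴, a⁵, b², b³, b⁴, b⁵, ab², ab³, ab⁴, ab⁵, a²b, a³b, a⁴b, a⁵b, a²b², a²b³, a²b⁴, a²b⁵, a³b², a³b³, a³b⁴, a³b⁵, a⁴b², a⁴b³, a⁴b⁴, a⁴b⁵, a⁵b², a⁵b³, a⁵b⁴, a⁵b⁵}.
No further products give new elements, so |G| = 36.

Answer: 36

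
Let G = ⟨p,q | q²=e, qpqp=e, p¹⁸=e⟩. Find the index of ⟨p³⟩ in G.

First find ord(p³) by computing successive powers:
  (p³)¹ = p³, (p³)² = p⁶, (p³)³ = p⁹, (p³)⁴ = p¹², (p³)⁵ = p¹⁵, (p³)⁶ = e.
So |⟨p³⟩| = ord(p³) = 6. With |G| = 36, by Lagrange [G : ⟨p³⟩] = 36/6 = 6.

Answer: 6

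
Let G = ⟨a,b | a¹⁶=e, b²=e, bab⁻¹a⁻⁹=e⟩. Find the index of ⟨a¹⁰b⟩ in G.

First find ord(a¹⁰b) by computing successive powers:
  (a¹⁰b)¹ = a¹⁰b, (a¹⁰b)² = a⁴, (a¹⁰b)³ = a¹⁴b, (a¹⁰b)⁴ = a⁸, (a¹⁰b)⁵ = a²b, (a¹⁰b)⁶ = a¹², (a¹⁰b)⁷ = a⁶b, (a¹⁰b)⁸ = e.
So |⟨a¹⁰b⟩| = ord(a¹⁰b) = 8. With |G| = 32, by Lagrange [G : ⟨a¹⁰b⟩] = 32/8 = 4.

Answer: 4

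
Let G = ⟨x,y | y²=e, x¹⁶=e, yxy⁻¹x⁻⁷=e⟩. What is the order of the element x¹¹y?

Compute successive powers until reaching e:
  (x¹¹y)¹ = x¹¹y, (x¹¹y)² = x⁸, (x¹¹y)³ = x³y, (x¹¹y)⁴ = e.
The smallest positive k with (x¹¹y)ᵏ = e is 4.

Answer: 4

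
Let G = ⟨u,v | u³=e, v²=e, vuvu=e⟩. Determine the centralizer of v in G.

⟨v⟩ ⊆ C_G(v) since powers of v commute with v; so |C_G(v)| ≥ |⟨v⟩| = 2.
By orbit–stabilizer, |C_G(v)| = |G| / |conj. class of v| = 6 / 3 = 2.
The 2 elements commuting with v are {e, v}.

Answer: {e, v}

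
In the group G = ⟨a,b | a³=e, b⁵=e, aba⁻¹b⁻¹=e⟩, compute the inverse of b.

The order of b is 5 (smallest k with bᵏ = e), so b⁻¹ = b⁴ = b⁴.
Check: b · (b⁴) → b · b⁴ = e, giving e as required.

Answer: b⁴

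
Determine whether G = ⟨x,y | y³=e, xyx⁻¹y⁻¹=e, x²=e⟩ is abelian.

Each pair of generators commutes: x·y = xy = y·x. Since the generators pairwise commute, every element of G commutes with every other, so G is abelian.

Answer: Yes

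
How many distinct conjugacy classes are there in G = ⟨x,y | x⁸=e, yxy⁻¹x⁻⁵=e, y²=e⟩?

The conjugacy classes (representative and size) are:
  [e] (size 1), [x⁵] (size 2), [x²] (size 1), [x⁷] (size 2), [x⁴] (size 1), [x⁶] (size 1), [y] (size 2), [x⁵y] (size 2), [x²y] (size 2), [x³y] (size 2).
Class equation: 1 + 2 + 1 + 2 + 1 + 1 + 2 + 2 + 2 + 2 = 16 = |G|. So G has 10 conjugacy classes.

Answer: 10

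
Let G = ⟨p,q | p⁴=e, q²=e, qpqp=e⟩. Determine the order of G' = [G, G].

G' = [G, G] is generated by all commutators. The generator-pair commutators are: [p, q] = p².
The subgroup they normally generate is {e, p²}, of order 2.
Check: |G/G'| = 8/2 = 4 is the order of the abelianisation.

Answer: 2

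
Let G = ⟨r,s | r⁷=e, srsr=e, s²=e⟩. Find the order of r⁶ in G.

Compute successive powers until reaching e:
  (r⁶)¹ = r⁶, (r⁶)² = r⁵, (r⁶)³ = r⁴, (r⁶)⁴ = r³, (r⁶)⁵ = r², (r⁶)⁶ = r, (r⁶)⁷ = e.
The smallest positive k with (r⁶)ᵏ = e is 7.

Answer: 7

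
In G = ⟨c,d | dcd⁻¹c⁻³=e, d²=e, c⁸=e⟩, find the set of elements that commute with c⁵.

⟨c⁵⟩ ⊆ C_G(c⁵) since powers of c⁵ commute with c⁵; so |C_G(c⁵)| ≥ |⟨c⁵⟩| = 8.
By orbit–stabilizer, |C_G(c⁵)| = |G| / |conj. class of c⁵| = 16 / 2 = 8.
The 8 elements commuting with c⁵ are {e, c, c², c³, c⁴, c⁵, c⁶, c⁷}.

Answer: {e, c, c², c³, c⁴, c⁵, c⁶, c⁷}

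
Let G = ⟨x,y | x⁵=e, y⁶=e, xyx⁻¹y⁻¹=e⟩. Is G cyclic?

|G| = 30. The element xy has order 30 (its powers give 30 distinct elements), so ⟨xy⟩ = G and G is cyclic.

Answer: Yes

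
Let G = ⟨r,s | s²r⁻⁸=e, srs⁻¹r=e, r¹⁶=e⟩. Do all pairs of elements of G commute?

r·s = rs but s·r = r⁷s⁻¹, so r·s ≠ s·r and G is not abelian.

Answer: No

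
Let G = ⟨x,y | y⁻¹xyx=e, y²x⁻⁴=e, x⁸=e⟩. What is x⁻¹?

The order of x is 8 (smallest k with xᵏ = e), so x⁻¹ = x⁷ = x⁷.
Check: x · (x⁷) → x · x⁷ = e, giving e as required.

Answer: x⁷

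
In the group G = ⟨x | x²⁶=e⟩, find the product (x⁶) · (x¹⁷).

Compute (x⁶) · (x¹⁷) by multiplying left to right and reducing via the relations at each step:
  (x⁶) · x¹⁷ = x²³

Answer: x²³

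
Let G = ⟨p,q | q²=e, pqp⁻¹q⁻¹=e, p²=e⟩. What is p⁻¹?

The order of p is 2 (smallest k with pᵏ = e), so p⁻¹ = p¹ = p.
Check: p · p → p · p = e, giving e as required.

Answer: p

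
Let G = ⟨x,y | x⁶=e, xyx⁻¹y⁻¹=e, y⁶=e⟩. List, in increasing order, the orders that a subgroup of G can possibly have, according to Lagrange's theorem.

|G| = 36 = 2² · 3². By Lagrange's theorem the order of any subgroup divides 36; the divisors of 36 are 1, 2, 3, 4, 6, 9, 12, 18, 36.

Answer: 1, 2, 3, 4, 6, 9, 12, 18, 36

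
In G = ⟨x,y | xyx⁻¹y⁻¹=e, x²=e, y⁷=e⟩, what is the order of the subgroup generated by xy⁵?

|⟨xy⁵⟩| equals the order of xy⁵. Compute successive powers until reaching e:
  (xy⁵)¹ = xy⁵, (xy⁵)² = y³, (xy⁵)³ = xy, (xy⁵)⁴ = y⁶, (xy⁵)⁵ = xy⁴, (xy⁵)⁶ = y², (xy⁵)⁷ = x, (xy⁵)⁸ = y⁵, (xy⁵)⁹ = xy³, (xy⁵)¹⁰ = y, (xy⁵)¹¹ = xy⁶, (xy⁵)¹² = y⁴, (xy⁵)¹³ = xy², (xy⁵)¹⁴ = e.
The smallest positive k with (xy⁵)ᵏ = e is 14, so |⟨xy⁵⟩| = 14.

Answer: 14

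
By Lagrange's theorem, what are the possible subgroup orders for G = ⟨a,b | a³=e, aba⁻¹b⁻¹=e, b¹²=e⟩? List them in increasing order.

|G| = 36 = 2² · 3². By Lagrange's theorem the order of any subgroup divides 36; the divisors of 36 are 1, 2, 3, 4, 6, 9, 12, 18, 36.

Answer: 1, 2, 3, 4, 6, 9, 12, 18, 36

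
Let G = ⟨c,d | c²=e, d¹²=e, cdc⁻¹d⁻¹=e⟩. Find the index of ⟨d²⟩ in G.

First find ord(d²) by computing successive powers:
  (d²)¹ = d², (d²)² = d⁴, (d²)³ = d⁶, (d²)⁴ = d⁸, (d²)⁵ = d¹⁰, (d²)⁶ = e.
So |⟨d²⟩| = ord(d²) = 6. With |G| = 24, by Lagrange [G : ⟨d²⟩] = 24/6 = 4.

Answer: 4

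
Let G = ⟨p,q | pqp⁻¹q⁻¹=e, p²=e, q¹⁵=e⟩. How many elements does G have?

Enumerate words in the generators, reducing via the relations: the distinct elements are
  {e, p, q, pq, q², q³, q⁴, q⁵, q⁶, q⁷, q⁸, q⁹, pq², pq³, pq⁴, pq⁵, pq⁶, pq⁷, pq⁸, pq⁹, q¹², q¹³, q¹¹, q¹⁰, q¹⁴, pq¹², pq¹³, pq¹¹, pq¹⁰, pq¹⁴}.
No further products give new elements, so |G| = 30.

Answer: 30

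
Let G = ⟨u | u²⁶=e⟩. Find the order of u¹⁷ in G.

Compute successive powers until reaching e:
  (u¹⁷)¹ = u¹⁷, (u¹⁷)² = u⁸, (u¹⁷)³ = u²⁵, (u¹⁷)⁴ = u¹⁶, (u¹⁷)⁵ = u⁷, (u¹⁷)⁶ = u²⁴, (u¹⁷)⁷ = u¹⁵, (u¹⁷)⁸ = u⁶, (u¹⁷)⁹ = u²³, (u¹⁷)¹⁰ = u¹⁴, (u¹⁷)¹¹ = u⁵, (u¹⁷)¹² = u²², (u¹⁷)¹³ = u¹³, (u¹⁷)¹⁴ = u⁴, (u¹⁷)¹⁵ = u²¹, (u¹⁷)¹⁶ = u¹², (u¹⁷)¹⁷ = u³, (u¹⁷)¹⁸ = u²⁰, (u¹⁷)¹⁹ = u¹¹, (u¹⁷)²⁰ = u², (u¹⁷)²¹ = u¹⁹, (u¹⁷)²² = u¹⁰, (u¹⁷)²³ = u, (u¹⁷)²⁴ = u¹⁸, (u¹⁷)²⁵ = u⁹, (u¹⁷)²⁶ = e.
The smallest positive k with (u¹⁷)ᵏ = e is 26.

Answer: 26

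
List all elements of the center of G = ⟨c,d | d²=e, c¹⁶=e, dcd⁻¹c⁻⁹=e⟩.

An element z ∈ Z(G) iff z commutes with every generator.
For example c² is central: (c²)·c = c³ = c·(c²); (c²)·d = c²d = d·(c²).
Whereas c ∉ Z(G) since c·d = cd ≠ c⁹d = d·c.
Checking each of the 32 elements this way gives Z(G) = {e, c², c⁴, c⁶, c⁸, c¹⁰, c¹², c¹⁴}, of order 8.

Answer: {e, c², c⁴, c⁶, c⁸, c¹⁰, c¹², c¹⁴}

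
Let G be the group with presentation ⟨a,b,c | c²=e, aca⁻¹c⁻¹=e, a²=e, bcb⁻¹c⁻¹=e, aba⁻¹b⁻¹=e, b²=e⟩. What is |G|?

Enumerate words in the generators, reducing via the relations: the distinct elements are
  {a, b, c, e, ab, ac, bc, abc}.
No further products give new elements, so |G| = 8.

Answer: 8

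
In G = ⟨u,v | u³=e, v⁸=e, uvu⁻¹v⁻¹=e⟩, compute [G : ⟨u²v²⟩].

First find ord(u²v²) by computing successive powers:
  (u²v²)¹ = u²v², (u²v²)² = uv⁴, (u²v²)³ = v⁶, (u²v²)⁴ = u², (u²v²)⁵ = uv², (u²v²)⁶ = v⁴, (u²v²)⁷ = u²v⁶, (u²v²)⁸ = u, (u²v²)⁹ = v², (u²v²)¹⁰ = u²v⁴, (u²v²)¹¹ = uv⁶, (u²v²)¹² = e.
So |⟨u²v²⟩| = ord(u²v²) = 12. With |G| = 24, by Lagrange [G : ⟨u²v²⟩] = 24/12 = 2.

Answer: 2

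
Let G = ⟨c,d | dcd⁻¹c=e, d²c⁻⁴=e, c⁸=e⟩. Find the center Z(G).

An element z ∈ Z(G) iff z commutes with every generator.
For example c⁴ is central: (c⁴)·c = c⁵ = c·(c⁴); (c⁴)·d = d⁻¹ = d·(c⁴).
Whereas c ∉ Z(G) since c·d = cd ≠ c³d⁻¹ = d·c.
Checking each of the 16 elements this way gives Z(G) = {e, c⁴}, of order 2.

Answer: {e, c⁴}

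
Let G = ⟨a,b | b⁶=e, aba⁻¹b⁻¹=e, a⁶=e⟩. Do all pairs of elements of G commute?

Each pair of generators commutes: a·b = ab = b·a. Since the generators pairwise commute, every element of G commutes with every other, so G is abelian.

Answer: Yes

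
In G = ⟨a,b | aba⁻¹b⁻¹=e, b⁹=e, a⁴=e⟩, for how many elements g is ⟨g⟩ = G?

G is cyclic of order 36. An element generates G iff its order is 36, and a cyclic group of order 36 has exactly φ(36) = 12 such elements.

Answer: 12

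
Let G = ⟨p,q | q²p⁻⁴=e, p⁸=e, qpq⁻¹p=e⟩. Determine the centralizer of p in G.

⟨p⟩ ⊆ C_G(p) since powers of p commute with p; so |C_G(p)| ≥ |⟨p⟩| = 8.
By orbit–stabilizer, |C_G(p)| = |G| / |conj. class of p| = 16 / 2 = 8.
The 8 elements commuting with p are {e, p, p², p³, p⁴, p⁵, p⁶, p⁷}.

Answer: {e, p, p², p³, p⁴, p⁵, p⁶, p⁷}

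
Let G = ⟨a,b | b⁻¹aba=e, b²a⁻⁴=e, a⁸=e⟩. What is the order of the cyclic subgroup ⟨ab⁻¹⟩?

|⟨ab⁻¹⟩| equals the order of ab⁻¹. Compute successive powers until reaching e:
  (ab⁻¹)¹ = ab⁻¹, (ab⁻¹)² = a⁴, (ab⁻¹)³ = ab, (ab⁻¹)⁴ = e.
The smallest positive k with (ab⁻¹)ᵏ = e is 4, so |⟨ab⁻¹⟩| = 4.

Answer: 4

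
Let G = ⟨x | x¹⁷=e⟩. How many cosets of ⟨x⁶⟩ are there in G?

First find ord(x⁶) by computing successive powers:
  (x⁶)¹ = x⁶, (x⁶)² = x¹², (x⁶)³ = x, (x⁶)⁴ = x⁷, (x⁶)⁵ = x¹³, (x⁶)⁶ = x², (x⁶)⁷ = x⁸, (x⁶)⁸ = x¹⁴, (x⁶)⁹ = x³, (x⁶)¹⁰ = x⁹, (x⁶)¹¹ = x¹⁵, (x⁶)¹² = x⁴, (x⁶)¹³ = x¹⁰, (x⁶)¹⁴ = x¹⁶, (x⁶)¹⁵ = x⁵, (x⁶)¹⁶ = x¹¹, (x⁶)¹⁷ = e.
So |⟨x⁶⟩| = ord(x⁶) = 17. With |G| = 17, by Lagrange [G : ⟨x⁶⟩] = 17/17 = 1.

Answer: 1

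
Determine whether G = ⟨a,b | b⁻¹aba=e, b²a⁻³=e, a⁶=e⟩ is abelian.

a·b = ab but b·a = a²b⁻¹, so a·b ≠ b·a and G is not abelian.

Answer: No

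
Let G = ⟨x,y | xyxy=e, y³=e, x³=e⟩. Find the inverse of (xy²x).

The order of (xy²x) is 2 (smallest k with (xy²x)ᵏ = e), so (xy²x)⁻¹ = (xy²x)¹ = xy²x.
Check: (xy²x) · (xy²x) → (xy²x) · x = x²y;   (x²y) · y² = x²;   (x²) · x = e, giving e as required.

Answer: xy²x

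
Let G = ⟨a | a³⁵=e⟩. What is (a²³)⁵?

Compute successive powers of (a²³), reducing at each step:
  (a²³)²: (a²³) · a²³ = a¹¹
  (a²³)³: (a¹¹) · a²³ = a³⁴
  (a²³)⁴: (a³⁴) · a²³ = a²²
  (a²³)⁵: (a²²) · a²³ = a¹⁰

Answer: a¹⁰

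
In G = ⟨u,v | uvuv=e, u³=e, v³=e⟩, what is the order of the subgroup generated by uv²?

|⟨uv²⟩| equals the order of uv². Compute successive powers until reaching e:
  (uv²)¹ = uv², (uv²)² = vu², (uv²)³ = e.
The smallest positive k with (uv²)ᵏ = e is 3, so |⟨uv²⟩| = 3.

Answer: 3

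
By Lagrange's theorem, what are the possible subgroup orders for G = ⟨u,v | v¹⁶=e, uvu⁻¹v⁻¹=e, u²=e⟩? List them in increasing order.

|G| = 32 = 2⁵. By Lagrange's theorem the order of any subgroup divides 32; the divisors of 32 are 1, 2, 4, 8, 16, 32.

Answer: 1, 2, 4, 8, 16, 32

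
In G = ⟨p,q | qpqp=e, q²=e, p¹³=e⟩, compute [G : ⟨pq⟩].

First find ord(pq) by computing successive powers:
  (pq)¹ = pq, (pq)² = e.
So |⟨pq⟩| = ord(pq) = 2. With |G| = 26, by Lagrange [G : ⟨pq⟩] = 26/2 = 13.

Answer: 13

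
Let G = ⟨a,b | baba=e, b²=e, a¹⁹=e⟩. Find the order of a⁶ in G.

Compute successive powers until reaching e:
  (a⁶)¹ = a⁶, (a⁶)² = a¹², (a⁶)³ = a¹⁸, (a⁶)⁴ = a⁵, (a⁶)⁵ = a¹¹, (a⁶)⁶ = a¹⁷, (a⁶)⁷ = a⁴, (a⁶)⁸ = a¹⁰, (a⁶)⁹ = a¹⁶, (a⁶)¹⁰ = a³, (a⁶)¹¹ = a⁹, (a⁶)¹² = a¹⁵, (a⁶)¹³ = a², (a⁶)¹⁴ = a⁸, (a⁶)¹⁵ = a¹⁴, (a⁶)¹⁶ = a, (a⁶)¹⁷ = a⁷, (a⁶)¹⁸ = a¹³, (a⁶)¹⁹ = e.
The smallest positive k with (a⁶)ᵏ = e is 19.

Answer: 19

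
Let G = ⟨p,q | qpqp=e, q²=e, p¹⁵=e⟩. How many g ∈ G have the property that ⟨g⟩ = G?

⟨g⟩ = G would require ord(g) = |G| = 30, but the maximum element order in G is 15 < 30. So G is not cyclic and no single element generates it: the count is 0.

Answer: 0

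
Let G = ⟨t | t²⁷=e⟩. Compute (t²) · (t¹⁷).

Compute (t²) · (t¹⁷) by multiplying left to right and reducing via the relations at each step:
  (t²) · t¹⁷ = t¹⁹

Answer: t¹⁹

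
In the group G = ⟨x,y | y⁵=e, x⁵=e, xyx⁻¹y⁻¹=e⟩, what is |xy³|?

Compute successive powers until reaching e:
  (xy³)¹ = xy³, (xy³)² = x²y, (xy³)³ = x³y⁴, (xy³)⁴ = x⁴y², (xy³)⁵ = e.
The smallest positive k with (xy³)ᵏ = e is 5.

Answer: 5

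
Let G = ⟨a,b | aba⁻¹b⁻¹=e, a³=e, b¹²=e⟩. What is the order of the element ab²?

Compute successive powers until reaching e:
  (ab²)¹ = ab², (ab²)² = a²b⁴, (ab²)³ = b⁶, (ab²)⁴ = ab⁸, (ab²)⁵ = a²b¹⁰, (ab²)⁶ = e.
The smallest positive k with (ab²)ᵏ = e is 6.

Answer: 6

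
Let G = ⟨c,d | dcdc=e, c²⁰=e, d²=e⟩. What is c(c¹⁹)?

Compute c · (c¹⁹) by multiplying left to right and reducing via the relations at each step:
  c · c¹⁹ = e

Answer: e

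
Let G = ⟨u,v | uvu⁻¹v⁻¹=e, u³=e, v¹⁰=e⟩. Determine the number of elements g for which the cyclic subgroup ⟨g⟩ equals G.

G is cyclic of order 30. An element generates G iff its order is 30, and a cyclic group of order 30 has exactly φ(30) = 8 such elements.

Answer: 8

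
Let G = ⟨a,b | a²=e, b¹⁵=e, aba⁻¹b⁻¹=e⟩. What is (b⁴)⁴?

Compute successive powers of (b⁴), reducing at each step:
  (b⁴)²: (b⁴) · b⁴ = b⁸
  (b⁴)³: (b⁸) · b⁴ = b¹²
  (b⁴)⁴: (b¹²) · b⁴ = b

Answer: b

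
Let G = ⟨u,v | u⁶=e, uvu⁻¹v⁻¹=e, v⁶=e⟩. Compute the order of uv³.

Compute successive powers until reaching e:
  (uv³)¹ = uv³, (uv³)² = u², (uv³)³ = u³v³, (uv³)⁴ = u⁴, (uv³)⁵ = u⁵v³, (uv³)⁶ = e.
The smallest positive k with (uv³)ᵏ = e is 6.

Answer: 6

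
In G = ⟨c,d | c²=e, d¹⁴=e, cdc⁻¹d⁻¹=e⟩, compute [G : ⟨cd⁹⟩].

First find ord(cd⁹) by computing successive powers:
  (cd⁹)¹ = cd⁹, (cd⁹)² = d⁴, (cd⁹)³ = cd¹³, (cd⁹)⁴ = d⁸, (cd⁹)⁵ = cd³, (cd⁹)⁶ = d¹², (cd⁹)⁷ = cd⁷, (cd⁹)⁸ = d², (cd⁹)⁹ = cd¹¹, (cd⁹)¹⁰ = d⁶, (cd⁹)¹¹ = cd, (cd⁹)¹² = d¹⁰, (cd⁹)¹³ = cd⁵, (cd⁹)¹⁴ = e.
So |⟨cd⁹⟩| = ord(cd⁹) = 14. With |G| = 28, by Lagrange [G : ⟨cd⁹⟩] = 28/14 = 2.

Answer: 2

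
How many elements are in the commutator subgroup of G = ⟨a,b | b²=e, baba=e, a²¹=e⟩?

G' = [G, G] is generated by all commutators. The generator-pair commutators are: [a, b] = a².
The subgroup they normally generate is {e, a, a², a³, a⁴, a⁵, a⁶, a⁷, a⁸, a⁹, a¹⁰, a¹¹, a¹², a¹³, a¹⁴, a¹⁵, a¹⁶, a¹⁷, a¹⁸, a¹⁹, a²⁰}, of order 21.
Check: |G/G'| = 42/21 = 2 is the order of the abelianisation.

Answer: 21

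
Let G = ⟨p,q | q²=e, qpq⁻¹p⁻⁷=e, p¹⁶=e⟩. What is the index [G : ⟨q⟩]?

First find ord(q) by computing successive powers:
  q¹ = q, q² = e.
So |⟨q⟩| = ord(q) = 2. With |G| = 32, by Lagrange [G : ⟨q⟩] = 32/2 = 16.

Answer: 16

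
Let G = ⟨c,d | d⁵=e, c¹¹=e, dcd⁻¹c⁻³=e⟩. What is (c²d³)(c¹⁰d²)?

Compute (c²d³) · (c¹⁰d²) by multiplying left to right and reducing via the relations at each step:
  (c²d³) · c¹⁰ = c⁸d³
  (c⁸d³) · d² = c⁸

Answer: c⁸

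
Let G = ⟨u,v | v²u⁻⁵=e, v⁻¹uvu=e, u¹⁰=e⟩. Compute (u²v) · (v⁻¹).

Compute (u²v) · (v⁻¹) by multiplying left to right and reducing via the relations at each step:
  (u²v) · v⁻¹ = u²

Answer: u²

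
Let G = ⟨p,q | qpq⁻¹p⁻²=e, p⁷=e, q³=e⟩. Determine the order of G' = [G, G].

G' = [G, G] is generated by all commutators. The generator-pair commutators are: [p, q] = p⁶.
The subgroup they normally generate is {e, p, p², p³, p⁴, p⁵, p⁶}, of order 7.
Check: |G/G'| = 21/7 = 3 is the order of the abelianisation.

Answer: 7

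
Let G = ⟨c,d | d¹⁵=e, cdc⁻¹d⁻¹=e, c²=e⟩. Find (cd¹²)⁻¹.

The order of (cd¹²) is 10 (smallest k with (cd¹²)ᵏ = e), so (cd¹²)⁻¹ = (cd¹²)⁹ = cd³.
Check: (cd¹²) · (cd³) → (cd¹²) · c = d¹²;   (d¹²) · d³ = e, giving e as required.

Answer: cd³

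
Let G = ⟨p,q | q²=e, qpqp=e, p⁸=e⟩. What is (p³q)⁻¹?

The order of (p³q) is 2 (smallest k with (p³q)ᵏ = e), so (p³q)⁻¹ = (p³q)¹ = p³q.
Check: (p³q) · (p³q) → (p³q) · p³ = q;   q · q = e, giving e as required.

Answer: p³q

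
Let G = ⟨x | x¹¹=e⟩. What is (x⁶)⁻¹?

The order of (x⁶) is 11 (smallest k with (x⁶)ᵏ = e), so (x⁶)⁻¹ = (x⁶)¹⁰ = x⁵.
Check: (x⁶) · (x⁵) → (x⁶) · x⁵ = e, giving e as required.

Answer: x⁵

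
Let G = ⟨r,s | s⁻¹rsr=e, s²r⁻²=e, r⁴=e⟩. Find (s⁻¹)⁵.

Compute successive powers of (s⁻¹), reducing at each step:
  (s⁻¹)²: (s⁻¹) · s⁻¹ = r²
  (s⁻¹)³: (r²) · s⁻¹ = s
  (s⁻¹)⁴: s · s⁻¹ = e
  (s⁻¹)⁵: e · s⁻¹ = s⁻¹

Answer: s⁻¹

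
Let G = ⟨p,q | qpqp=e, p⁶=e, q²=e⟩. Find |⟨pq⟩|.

|⟨pq⟩| equals the order of pq. Compute successive powers until reaching e:
  (pq)¹ = pq, (pq)² = e.
The smallest positive k with (pq)ᵏ = e is 2, so |⟨pq⟩| = 2.

Answer: 2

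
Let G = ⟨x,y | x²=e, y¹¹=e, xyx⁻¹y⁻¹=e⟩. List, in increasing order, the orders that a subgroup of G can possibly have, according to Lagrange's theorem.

|G| = 22 = 2 · 11. By Lagrange's theorem the order of any subgroup divides 22; the divisors of 22 are 1, 2, 11, 22.

Answer: 1, 2, 11, 22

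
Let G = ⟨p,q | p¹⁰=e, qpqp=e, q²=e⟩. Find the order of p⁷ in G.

Compute successive powers until reaching e:
  (p⁷)¹ = p⁷, (p⁷)² = p⁴, (p⁷)³ = p, (p⁷)⁴ = p⁸, (p⁷)⁵ = p⁵, (p⁷)⁶ = p², (p⁷)⁷ = p⁹, (p⁷)⁸ = p⁶, (p⁷)⁹ = p³, (p⁷)¹⁰ = e.
The smallest positive k with (p⁷)ᵏ = e is 10.

Answer: 10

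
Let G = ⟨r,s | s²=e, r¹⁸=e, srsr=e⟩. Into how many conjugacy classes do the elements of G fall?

The conjugacy classes (representative and size) are:
  [e] (size 1), [r] (size 2), [r²] (size 2), [r³] (size 2), [r¹⁴] (size 2), [r⁵] (size 2), [r¹²] (size 2), [r⁷] (size 2), [r¹⁰] (size 2), [r⁹] (size 1), [r¹⁰s] (size 9), [rs] (size 9).
Class equation: 1 + 2 + 2 + 2 + 2 + 2 + 2 + 2 + 2 + 1 + 9 + 9 = 36 = |G|. So G has 12 conjugacy classes.

Answer: 12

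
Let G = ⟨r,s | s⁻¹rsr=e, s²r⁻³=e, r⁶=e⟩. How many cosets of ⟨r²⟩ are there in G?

First find ord(r²) by computing successive powers:
  (r²)¹ = r², (r²)² = r⁴, (r²)³ = e.
So |⟨r²⟩| = ord(r²) = 3. With |G| = 12, by Lagrange [G : ⟨r²⟩] = 12/3 = 4.

Answer: 4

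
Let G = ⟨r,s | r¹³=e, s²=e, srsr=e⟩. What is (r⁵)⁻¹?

The order of (r⁵) is 13 (smallest k with (r⁵)ᵏ = e), so (r⁵)⁻¹ = (r⁵)¹² = r⁸.
Check: (r⁵) · (r⁸) → (r⁵) · r⁸ = e, giving e as required.

Answer: r⁸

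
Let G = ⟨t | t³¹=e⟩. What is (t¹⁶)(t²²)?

Compute (t¹⁶) · (t²²) by multiplying left to right and reducing via the relations at each step:
  (t¹⁶) · t²² = t⁷

Answer: t⁷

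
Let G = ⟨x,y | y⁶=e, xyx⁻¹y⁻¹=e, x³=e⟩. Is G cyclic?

|G| = 18, but the maximum element order in G is 6 < 18. No single element generates all of G, so G is not cyclic.

Answer: No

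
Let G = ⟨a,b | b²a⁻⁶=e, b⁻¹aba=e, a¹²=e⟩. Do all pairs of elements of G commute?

a·b = ab but b·a = a⁵b⁻¹, so a·b ≠ b·a and G is not abelian.

Answer: No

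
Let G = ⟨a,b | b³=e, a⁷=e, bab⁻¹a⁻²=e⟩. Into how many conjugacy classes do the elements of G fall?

The conjugacy classes (representative and size) are:
  [e] (size 1), [a²] (size 3), [a⁵] (size 3), [b] (size 7), [b²] (size 7).
Class equation: 1 + 3 + 3 + 7 + 7 = 21 = |G|. So G has 5 conjugacy classes.

Answer: 5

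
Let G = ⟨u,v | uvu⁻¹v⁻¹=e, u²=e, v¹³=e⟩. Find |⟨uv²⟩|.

|⟨uv²⟩| equals the order of uv². Compute successive powers until reaching e:
  (uv²)¹ = uv², (uv²)² = v⁴, (uv²)³ = uv⁶, (uv²)⁴ = v⁸, (uv²)⁵ = uv¹⁰, (uv²)⁶ = v¹², (uv²)⁷ = uv, (uv²)⁸ = v³, (uv²)⁹ = uv⁵, (uv²)¹⁰ = v⁷, (uv²)¹¹ = uv⁹, (uv²)¹² = v¹¹, (uv²)¹³ = u, (uv²)¹⁴ = v², (uv²)¹⁵ = uv⁴, (uv²)¹⁶ = v⁶, (uv²)¹⁷ = uv⁸, (uv²)¹⁸ = v¹⁰, (uv²)¹⁹ = uv¹², (uv²)²⁰ = v, (uv²)²¹ = uv³, (uv²)²² = v⁵, (uv²)²³ = uv⁷, (uv²)²⁴ = v⁹, (uv²)²⁵ = uv¹¹, (uv²)²⁶ = e.
The smallest positive k with (uv²)ᵏ = e is 26, so |⟨uv²⟩| = 26.

Answer: 26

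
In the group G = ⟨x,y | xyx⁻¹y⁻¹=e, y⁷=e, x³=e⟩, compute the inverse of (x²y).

The order of (x²y) is 21 (smallest k with (x²y)ᵏ = e), so (x²y)⁻¹ = (x²y)²⁰ = xy⁶.
Check: (x²y) · (xy⁶) → (x²y) · x = y;   y · y⁶ = e, giving e as required.

Answer: xy⁶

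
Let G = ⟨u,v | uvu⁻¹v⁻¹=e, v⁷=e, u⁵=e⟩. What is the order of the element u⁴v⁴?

Compute successive powers until reaching e:
  (u⁴v⁴)¹ = u⁴v⁴, (u⁴v⁴)² = u³v, (u⁴v⁴)³ = u²v⁵, (u⁴v⁴)⁴ = uv², (u⁴v⁴)⁵ = v⁶, (u⁴v⁴)⁶ = u⁴v³, (u⁴v⁴)⁷ = u³, (u⁴v⁴)⁸ = u²v⁴, (u⁴v⁴)⁹ = uv, (u⁴v⁴)¹⁰ = v⁵, (u⁴v⁴)¹¹ = u⁴v², (u⁴v⁴)¹² = u³v⁶, (u⁴v⁴)¹³ = u²v³, (u⁴v⁴)¹⁴ = u, (u⁴v⁴)¹⁵ = v⁴, (u⁴v⁴)¹⁶ = u⁴v, (u⁴v⁴)¹⁷ = u³v⁵, (u⁴v⁴)¹⁸ = u²v², (u⁴v⁴)¹⁹ = uv⁶, (u⁴v⁴)²⁰ = v³, (u⁴v⁴)²¹ = u⁴, (u⁴v⁴)²² = u³v⁴, (u⁴v⁴)²³ = u²v, (u⁴v⁴)²⁴ = uv⁵, (u⁴v⁴)²⁵ = v², (u⁴v⁴)²⁶ = u⁴v⁶, (u⁴v⁴)²⁷ = u³v³, (u⁴v⁴)²⁸ = u², (u⁴v⁴)²⁹ = uv⁴, (u⁴v⁴)³⁰ = v, (u⁴v⁴)³¹ = u⁴v⁵, (u⁴v⁴)³² = u³v², (u⁴v⁴)³³ = u²v⁶, (u⁴v⁴)³⁴ = uv³, (u⁴v⁴)³⁵ = e.
The smallest positive k with (u⁴v⁴)ᵏ = e is 35.

Answer: 35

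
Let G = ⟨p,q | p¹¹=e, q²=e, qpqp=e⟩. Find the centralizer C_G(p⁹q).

⟨p⁹q⟩ ⊆ C_G(p⁹q) since powers of p⁹q commute with p⁹q; so |C_G(p⁹q)| ≥ |⟨p⁹q⟩| = 2.
By orbit–stabilizer, |C_G(p⁹q)| = |G| / |conj. class of p⁹q| = 22 / 11 = 2.
The 2 elements commuting with p⁹q are {e, p⁹q}.

Answer: {e, p⁹q}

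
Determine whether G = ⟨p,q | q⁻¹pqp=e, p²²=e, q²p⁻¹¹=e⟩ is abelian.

p·q = pq but q·p = p¹⁰q⁻¹, so p·q ≠ q·p and G is not abelian.

Answer: No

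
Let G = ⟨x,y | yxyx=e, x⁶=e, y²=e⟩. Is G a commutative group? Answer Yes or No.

x·y = xy but y·x = x⁵y, so x·y ≠ y·x and G is not abelian.

Answer: No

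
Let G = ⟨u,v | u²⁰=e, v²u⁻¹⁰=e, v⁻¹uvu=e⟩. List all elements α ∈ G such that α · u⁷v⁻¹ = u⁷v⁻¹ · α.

⟨u⁷v⁻¹⟩ ⊆ C_G(u⁷v⁻¹) since powers of u⁷v⁻¹ commute with u⁷v⁻¹; so |C_G(u⁷v⁻¹)| ≥ |⟨u⁷v⁻¹⟩| = 4.
By orbit–stabilizer, |C_G(u⁷v⁻¹)| = |G| / |conj. class of u⁷v⁻¹| = 40 / 10 = 4.
The 4 elements commuting with u⁷v⁻¹ are {e, u¹⁰, u⁷v, u⁷v⁻¹}.

Answer: {e, u¹⁰, u⁷v, u⁷v⁻¹}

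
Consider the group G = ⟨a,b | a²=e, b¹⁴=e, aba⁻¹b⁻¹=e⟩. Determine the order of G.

Enumerate words in the generators, reducing via the relations: the distinct elements are
  {a, b, e, ab, b², b³, b⁴, b⁵, b⁶, b⁷, b⁸, b⁹, ab², ab³, ab⁴, ab⁵, ab⁶, ab⁷, ab⁸, ab⁹, b¹², b¹³, b¹¹, b¹⁰, ab¹², ab¹³, ab¹¹, ab¹⁰}.
No further products give new elements, so |G| = 28.

Answer: 28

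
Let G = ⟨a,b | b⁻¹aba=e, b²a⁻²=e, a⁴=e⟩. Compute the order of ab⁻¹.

Compute successive powers until reaching e:
  (ab⁻¹)¹ = ab⁻¹, (ab⁻¹)² = a², (ab⁻¹)³ = ab, (ab⁻¹)⁴ = e.
The smallest positive k with (ab⁻¹)ᵏ = e is 4.

Answer: 4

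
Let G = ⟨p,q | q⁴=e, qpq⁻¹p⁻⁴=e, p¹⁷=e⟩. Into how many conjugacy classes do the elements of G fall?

The conjugacy classes (representative and size) are:
  [e] (size 1), [p⁴] (size 4), [p²] (size 4), [p⁵] (size 4), [p¹¹] (size 4), [p⁷q] (size 17), [p³q²] (size 17), [p⁹q³] (size 17).
Class equation: 1 + 4 + 4 + 4 + 4 + 17 + 17 + 17 = 68 = |G|. So G has 8 conjugacy classes.

Answer: 8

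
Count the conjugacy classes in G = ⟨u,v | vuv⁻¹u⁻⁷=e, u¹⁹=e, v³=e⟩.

The conjugacy classes (representative and size) are:
  [e] (size 1), [u¹¹] (size 3), [u¹⁴] (size 3), [u⁶] (size 3), [u¹⁷] (size 3), [u¹²] (size 3), [u¹⁰] (size 3), [u²v] (size 19), [u¹⁸v²] (size 19).
Class equation: 1 + 3 + 3 + 3 + 3 + 3 + 3 + 19 + 19 = 57 = |G|. So G has 9 conjugacy classes.

Answer: 9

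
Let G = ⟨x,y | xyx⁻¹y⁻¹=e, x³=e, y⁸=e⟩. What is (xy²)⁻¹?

The order of (xy²) is 12 (smallest k with (xy²)ᵏ = e), so (xy²)⁻¹ = (xy²)¹¹ = x²y⁶.
Check: (xy²) · (x²y⁶) → (xy²) · x² = y²;   (y²) · y⁶ = e, giving e as required.

Answer: x²y⁶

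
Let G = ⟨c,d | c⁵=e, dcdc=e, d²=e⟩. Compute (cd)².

Compute successive powers of (cd), reducing at each step:
  (cd)²: (cd) · c = d;   d · d = e

Answer: e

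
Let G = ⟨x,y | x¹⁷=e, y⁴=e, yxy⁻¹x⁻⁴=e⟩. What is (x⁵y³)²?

Compute successive powers of (x⁵y³), reducing at each step:
  (x⁵y³)²: (x⁵y³) · x⁵ = x²y³;   (x²y³) · y³ = x²y²

Answer: x²y²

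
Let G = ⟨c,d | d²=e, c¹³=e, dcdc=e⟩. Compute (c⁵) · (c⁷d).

Compute (c⁵) · (c⁷d) by multiplying left to right and reducing via the relations at each step:
  (c⁵) · c⁷ = c¹²
  (c¹²) · d = c¹²d

Answer: c¹²d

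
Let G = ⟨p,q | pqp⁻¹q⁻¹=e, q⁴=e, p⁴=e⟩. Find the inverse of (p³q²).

The order of (p³q²) is 4 (smallest k with (p³q²)ᵏ = e), so (p³q²)⁻¹ = (p³q²)³ = pq².
Check: (p³q²) · (pq²) → (p³q²) · p = q²;   (q²) · q² = e, giving e as required.

Answer: pq²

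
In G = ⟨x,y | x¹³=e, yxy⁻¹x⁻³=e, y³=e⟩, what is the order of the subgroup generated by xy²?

|⟨xy²⟩| equals the order of xy². Compute successive powers until reaching e:
  (xy²)¹ = xy², (xy²)² = x¹⁰y, (xy²)³ = e.
The smallest positive k with (xy²)ᵏ = e is 3, so |⟨xy²⟩| = 3.

Answer: 3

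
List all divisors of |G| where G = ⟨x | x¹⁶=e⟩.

|G| = 16 = 2⁴. By Lagrange's theorem the order of any subgroup divides 16; the divisors of 16 are 1, 2, 4, 8, 16.

Answer: 1, 2, 4, 8, 16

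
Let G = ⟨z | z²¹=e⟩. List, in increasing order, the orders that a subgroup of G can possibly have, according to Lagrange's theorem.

|G| = 21 = 3 · 7. By Lagrange's theorem the order of any subgroup divides 21; the divisors of 21 are 1, 3, 7, 21.

Answer: 1, 3, 7, 21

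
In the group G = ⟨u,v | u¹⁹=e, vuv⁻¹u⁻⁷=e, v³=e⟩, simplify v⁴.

Compute successive powers of v, reducing at each step:
  v²: v · v = v²
  v³: (v²) · v = e
  v⁴: e · v = v

Answer: v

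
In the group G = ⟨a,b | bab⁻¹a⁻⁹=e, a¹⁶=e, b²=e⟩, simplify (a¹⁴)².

Compute successive powers of (a¹⁴), reducing at each step:
  (a¹⁴)²: (a¹⁴) · a¹⁴ = a¹²

Answer: a¹²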